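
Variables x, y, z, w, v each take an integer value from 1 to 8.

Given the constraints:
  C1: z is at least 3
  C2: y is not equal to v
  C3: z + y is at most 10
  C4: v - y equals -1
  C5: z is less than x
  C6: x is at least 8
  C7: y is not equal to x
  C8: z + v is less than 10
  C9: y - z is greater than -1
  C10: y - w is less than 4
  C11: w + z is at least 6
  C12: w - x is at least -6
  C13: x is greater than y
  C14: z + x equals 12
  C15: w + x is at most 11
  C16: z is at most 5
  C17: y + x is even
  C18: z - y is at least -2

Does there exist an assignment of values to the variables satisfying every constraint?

The assignment x = 8, y = 6, z = 4, w = 3, v = 5 works:
  constraint 3 holds since z + y = 10.
  constraint 4 holds since v - y = -1.
The rest check out directly.

Satisfiable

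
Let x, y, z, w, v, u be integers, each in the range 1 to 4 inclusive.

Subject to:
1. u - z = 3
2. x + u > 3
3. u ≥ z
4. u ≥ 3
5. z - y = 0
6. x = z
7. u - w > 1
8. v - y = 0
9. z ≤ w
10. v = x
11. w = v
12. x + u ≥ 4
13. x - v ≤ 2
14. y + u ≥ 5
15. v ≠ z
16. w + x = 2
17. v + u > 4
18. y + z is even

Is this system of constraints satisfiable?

Unsatisfiable

From constraints 6 and 10, v = x = z, so v = z. But constraint 15 says v ≠ z. Contradiction.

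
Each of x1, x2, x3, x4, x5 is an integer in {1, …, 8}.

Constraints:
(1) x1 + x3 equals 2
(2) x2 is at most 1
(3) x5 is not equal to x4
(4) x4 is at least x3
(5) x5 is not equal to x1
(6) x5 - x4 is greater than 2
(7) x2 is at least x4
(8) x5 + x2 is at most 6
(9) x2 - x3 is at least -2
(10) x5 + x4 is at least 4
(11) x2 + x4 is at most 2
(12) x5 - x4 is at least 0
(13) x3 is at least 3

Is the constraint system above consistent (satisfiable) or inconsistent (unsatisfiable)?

Unsatisfiable

From constraints 4 and 13: x4 ≥ x3 and x3 ≥ 3, so x4 ≥ 3. From constraints 2 and 7: x4 ≤ x2 and x2 ≤ 1, so x4 ≤ 1. But 1 < 3, so no value of x4 works.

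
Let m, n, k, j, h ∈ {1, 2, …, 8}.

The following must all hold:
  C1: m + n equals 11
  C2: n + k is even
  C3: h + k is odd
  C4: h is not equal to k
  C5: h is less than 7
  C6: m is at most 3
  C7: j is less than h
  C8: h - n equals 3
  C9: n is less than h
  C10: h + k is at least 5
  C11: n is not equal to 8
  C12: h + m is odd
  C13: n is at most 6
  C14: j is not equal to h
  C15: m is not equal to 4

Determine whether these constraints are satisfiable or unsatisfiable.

From constraint 6: m ≤ 3. From constraint 13: n ≤ 6. Hence m + n ≤ 9. But constraint 1 requires m + n = 11, and 11 > 9. Contradiction.

Unsatisfiable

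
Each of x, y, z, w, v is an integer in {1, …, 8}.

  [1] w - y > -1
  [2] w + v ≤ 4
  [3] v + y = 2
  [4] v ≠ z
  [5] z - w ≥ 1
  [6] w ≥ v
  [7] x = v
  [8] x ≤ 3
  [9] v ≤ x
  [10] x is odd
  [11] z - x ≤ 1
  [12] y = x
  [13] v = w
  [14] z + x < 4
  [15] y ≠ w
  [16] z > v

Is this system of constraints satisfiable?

Unsatisfiable

From constraints 7, 12, and 13, y = x = v = w, so y = w. But constraint 15 says y ≠ w. Contradiction.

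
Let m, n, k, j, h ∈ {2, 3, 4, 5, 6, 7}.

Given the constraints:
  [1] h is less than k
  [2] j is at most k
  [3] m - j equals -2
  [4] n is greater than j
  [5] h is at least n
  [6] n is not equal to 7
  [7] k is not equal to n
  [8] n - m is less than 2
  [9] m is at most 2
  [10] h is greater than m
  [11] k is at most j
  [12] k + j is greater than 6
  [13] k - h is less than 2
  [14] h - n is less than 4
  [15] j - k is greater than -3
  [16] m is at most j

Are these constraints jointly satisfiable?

Constraints 1, 4, 5, and 11 give j < n, n ≤ h, h < k, k ≤ j. Chaining: j < n ≤ h < k ≤ j, which forces j < j — impossible.

Unsatisfiable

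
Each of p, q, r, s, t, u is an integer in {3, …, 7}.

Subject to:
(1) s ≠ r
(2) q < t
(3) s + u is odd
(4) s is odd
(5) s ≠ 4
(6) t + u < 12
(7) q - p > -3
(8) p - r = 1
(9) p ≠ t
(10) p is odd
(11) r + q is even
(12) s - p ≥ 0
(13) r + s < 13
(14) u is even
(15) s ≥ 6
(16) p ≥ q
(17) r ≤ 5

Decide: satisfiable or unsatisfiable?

One satisfying assignment is p = 5, q = 4, r = 4, s = 7, t = 7, u = 4.
For the less obvious constraints — constraint 6: t + u = 11; constraint 7: q - p = -1; constraint 8: p - r = 1 — and the others hold by inspection.

Satisfiable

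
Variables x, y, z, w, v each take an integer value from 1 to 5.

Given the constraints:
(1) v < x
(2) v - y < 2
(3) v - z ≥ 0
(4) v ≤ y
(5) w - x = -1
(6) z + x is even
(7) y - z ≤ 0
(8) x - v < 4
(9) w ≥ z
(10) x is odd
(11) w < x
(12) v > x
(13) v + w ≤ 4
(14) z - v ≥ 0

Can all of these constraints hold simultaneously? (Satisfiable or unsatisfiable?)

Constraints 4, 7, 9, 11, and 12 give w < x, x < v, v ≤ y, y ≤ z, z ≤ w. Chaining: w < x < v ≤ y ≤ z ≤ w, which forces w < w — impossible.

Unsatisfiable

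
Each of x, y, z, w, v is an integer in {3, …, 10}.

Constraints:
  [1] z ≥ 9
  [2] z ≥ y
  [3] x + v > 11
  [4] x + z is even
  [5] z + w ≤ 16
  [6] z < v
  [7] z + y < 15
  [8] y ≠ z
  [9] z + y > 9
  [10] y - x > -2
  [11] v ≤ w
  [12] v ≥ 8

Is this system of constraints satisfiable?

Unsatisfiable

From constraint 1: z ≥ 9. From constraints 11 and 12: w ≥ v ≥ 8. Hence z + w ≥ 17. But constraint 5 requires z + w ≤ 16, and 16 < 17. Contradiction.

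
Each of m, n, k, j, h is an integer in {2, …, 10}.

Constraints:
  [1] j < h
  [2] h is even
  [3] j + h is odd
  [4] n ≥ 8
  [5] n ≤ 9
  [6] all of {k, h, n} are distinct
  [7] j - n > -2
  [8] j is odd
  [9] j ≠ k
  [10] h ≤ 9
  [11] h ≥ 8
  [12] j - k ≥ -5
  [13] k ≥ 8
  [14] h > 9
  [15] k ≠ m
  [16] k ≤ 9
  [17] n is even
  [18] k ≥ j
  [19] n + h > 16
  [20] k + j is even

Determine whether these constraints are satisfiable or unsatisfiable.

Constraints 4, 5, 10, 11, 13, and 16 confine each of k, h, n to the 2 values {8, 9}.
Constraint 6 requires all 3 of them to be distinct, but only 2 values are available — impossible by the pigeonhole principle.

Unsatisfiable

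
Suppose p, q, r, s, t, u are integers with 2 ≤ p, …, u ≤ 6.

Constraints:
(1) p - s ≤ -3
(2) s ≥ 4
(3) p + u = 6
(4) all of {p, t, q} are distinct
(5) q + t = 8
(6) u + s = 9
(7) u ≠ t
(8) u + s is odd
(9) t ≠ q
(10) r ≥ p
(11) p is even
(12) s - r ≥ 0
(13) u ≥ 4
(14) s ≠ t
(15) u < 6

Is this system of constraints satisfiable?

Satisfiable

The assignment p = 2, q = 5, r = 2, s = 5, t = 3, u = 4 works:
  constraint 1 holds since p - s = -3.
  constraint 3 holds since p + u = 6.
The rest check out directly.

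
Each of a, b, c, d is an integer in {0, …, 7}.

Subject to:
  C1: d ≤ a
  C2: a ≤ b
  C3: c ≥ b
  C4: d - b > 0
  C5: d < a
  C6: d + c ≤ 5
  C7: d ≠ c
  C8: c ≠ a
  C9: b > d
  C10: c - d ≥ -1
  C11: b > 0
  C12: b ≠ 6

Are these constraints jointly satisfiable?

Constraints 2, 4, and 5 give d < a, a ≤ b, b < d. Chaining: d < a ≤ b < d, which forces d < d — impossible.

Unsatisfiable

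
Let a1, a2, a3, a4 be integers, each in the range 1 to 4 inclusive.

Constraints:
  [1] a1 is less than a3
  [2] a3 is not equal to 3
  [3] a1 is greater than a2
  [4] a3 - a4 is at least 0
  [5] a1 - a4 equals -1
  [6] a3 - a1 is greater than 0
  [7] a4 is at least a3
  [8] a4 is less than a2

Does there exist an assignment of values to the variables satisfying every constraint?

Constraints 1, 3, 7, and 8 give a2 < a1, a1 < a3, a3 ≤ a4, a4 < a2. Chaining: a2 < a1 < a3 ≤ a4 < a2, which forces a2 < a2 — impossible.

Unsatisfiable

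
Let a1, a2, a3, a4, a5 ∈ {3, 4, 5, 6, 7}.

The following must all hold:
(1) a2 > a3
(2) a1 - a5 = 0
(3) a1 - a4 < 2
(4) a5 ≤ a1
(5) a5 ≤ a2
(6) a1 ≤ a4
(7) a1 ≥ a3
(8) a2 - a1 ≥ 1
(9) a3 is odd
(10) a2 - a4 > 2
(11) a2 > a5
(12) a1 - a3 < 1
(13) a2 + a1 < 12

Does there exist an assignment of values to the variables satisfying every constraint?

Satisfiable

Try a1 = 3, a2 = 7, a3 = 3, a4 = 3, a5 = 3.
Check constraint 2: a1 - a5 = 0; constraint 3: a1 - a4 = 0. The remaining constraints are straightforward to verify.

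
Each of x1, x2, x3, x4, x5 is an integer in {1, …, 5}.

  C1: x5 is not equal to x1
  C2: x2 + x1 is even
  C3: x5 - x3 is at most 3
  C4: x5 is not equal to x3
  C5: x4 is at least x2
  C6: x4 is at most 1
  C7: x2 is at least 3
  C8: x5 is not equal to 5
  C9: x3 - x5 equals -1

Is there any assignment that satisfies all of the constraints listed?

From constraints 5 and 7: x4 ≥ x2 and x2 ≥ 3, so x4 ≥ 3. From constraint 6: x4 ≤ 1. But 1 < 3, so no value of x4 works.

Unsatisfiable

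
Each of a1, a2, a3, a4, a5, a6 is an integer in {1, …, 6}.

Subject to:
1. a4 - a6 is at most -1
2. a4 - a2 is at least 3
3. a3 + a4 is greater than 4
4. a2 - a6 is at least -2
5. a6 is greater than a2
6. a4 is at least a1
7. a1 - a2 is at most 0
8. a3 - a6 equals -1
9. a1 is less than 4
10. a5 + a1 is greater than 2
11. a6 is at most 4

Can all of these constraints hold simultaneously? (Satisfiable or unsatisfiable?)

Unsatisfiable

Constraints 1, 2, and 4 give a4 − a2 ≥ 3, a2 − a6 ≥ -2, a6 − a4 ≥ 1.
Adding all 3 inequalities: the left sides telescope to 0, and the right sides sum to 3 + (-2) + 1 = 2. So 0 ≥ 2, which is false.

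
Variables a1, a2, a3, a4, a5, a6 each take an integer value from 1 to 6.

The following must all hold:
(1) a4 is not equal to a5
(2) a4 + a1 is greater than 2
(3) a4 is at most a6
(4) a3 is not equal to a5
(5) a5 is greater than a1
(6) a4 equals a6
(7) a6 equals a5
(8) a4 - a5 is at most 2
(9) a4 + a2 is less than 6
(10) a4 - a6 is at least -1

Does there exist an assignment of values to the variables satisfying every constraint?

From constraints 6 and 7, a4 = a6 = a5, so a4 = a5. But constraint 1 says a4 ≠ a5. Contradiction.

Unsatisfiable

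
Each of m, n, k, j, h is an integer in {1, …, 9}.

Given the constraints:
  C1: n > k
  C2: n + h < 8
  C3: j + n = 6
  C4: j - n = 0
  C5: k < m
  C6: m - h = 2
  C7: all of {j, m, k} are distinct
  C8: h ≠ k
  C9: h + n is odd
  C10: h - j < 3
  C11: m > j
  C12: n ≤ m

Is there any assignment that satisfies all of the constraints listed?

Satisfiable

Take m = 6, n = 3, k = 2, j = 3, h = 4. Then constraint 2: n + h = 7; constraint 3: j + n = 6; constraint 4: j - n = 0, and every other listed constraint is also met.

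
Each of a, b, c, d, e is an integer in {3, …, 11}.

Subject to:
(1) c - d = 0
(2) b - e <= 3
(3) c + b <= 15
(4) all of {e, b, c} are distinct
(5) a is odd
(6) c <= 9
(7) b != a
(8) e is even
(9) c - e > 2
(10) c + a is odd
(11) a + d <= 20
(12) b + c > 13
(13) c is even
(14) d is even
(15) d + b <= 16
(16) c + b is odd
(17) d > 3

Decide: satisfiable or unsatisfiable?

Satisfiable

The assignment a = 11, b = 7, c = 8, d = 8, e = 4 works:
  constraint 1 holds since c - d = 0.
  constraint 2 holds since b - e = 3.
The rest check out directly.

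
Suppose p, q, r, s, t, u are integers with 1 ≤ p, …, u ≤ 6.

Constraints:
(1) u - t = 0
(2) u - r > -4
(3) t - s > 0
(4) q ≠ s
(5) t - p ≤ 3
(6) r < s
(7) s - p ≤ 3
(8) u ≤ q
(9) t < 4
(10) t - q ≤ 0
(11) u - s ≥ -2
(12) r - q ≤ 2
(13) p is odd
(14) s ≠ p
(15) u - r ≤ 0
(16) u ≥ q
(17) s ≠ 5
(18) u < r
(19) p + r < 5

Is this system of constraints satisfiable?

Constraints 3, 6, 10, 16, and 18 give u < r, r < s, s < t, t ≤ q, q ≤ u. Chaining: u < r < s < t ≤ q ≤ u, which forces u < u — impossible.

Unsatisfiable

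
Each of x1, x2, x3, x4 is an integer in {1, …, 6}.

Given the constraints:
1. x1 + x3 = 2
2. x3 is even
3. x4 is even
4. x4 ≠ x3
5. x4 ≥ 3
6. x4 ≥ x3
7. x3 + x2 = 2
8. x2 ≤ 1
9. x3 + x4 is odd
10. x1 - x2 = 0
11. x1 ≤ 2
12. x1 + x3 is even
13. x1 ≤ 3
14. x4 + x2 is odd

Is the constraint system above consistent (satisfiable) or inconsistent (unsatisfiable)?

Unsatisfiable

Constraint 2 makes x3 even and constraint 3 makes x4 even, so x3 + x4 must be even. Constraint 9 says x3 + x4 is odd — contradiction.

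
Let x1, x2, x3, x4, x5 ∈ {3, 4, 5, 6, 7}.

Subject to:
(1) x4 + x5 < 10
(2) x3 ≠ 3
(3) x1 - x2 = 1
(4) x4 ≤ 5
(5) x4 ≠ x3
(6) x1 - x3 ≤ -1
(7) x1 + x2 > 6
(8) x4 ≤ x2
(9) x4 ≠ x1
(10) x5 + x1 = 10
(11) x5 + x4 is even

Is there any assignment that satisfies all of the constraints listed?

Take x1 = 5, x2 = 4, x3 = 6, x4 = 3, x5 = 5. Then constraint 1: x4 + x5 = 8; constraint 3: x1 - x2 = 1, and every other listed constraint is also met.

Satisfiable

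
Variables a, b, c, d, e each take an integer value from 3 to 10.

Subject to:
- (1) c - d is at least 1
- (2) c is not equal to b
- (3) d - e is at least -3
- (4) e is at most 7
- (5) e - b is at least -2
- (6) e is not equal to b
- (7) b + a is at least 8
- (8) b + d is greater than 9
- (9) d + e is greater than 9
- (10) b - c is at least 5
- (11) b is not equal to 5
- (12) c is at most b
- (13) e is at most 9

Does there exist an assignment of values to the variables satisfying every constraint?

Constraints 1, 3, 5, and 10 give d − e ≥ -3, e − b ≥ -2, b − c ≥ 5, c − d ≥ 1.
Adding all 4 inequalities: the left sides telescope to 0, and the right sides sum to (-3) + (-2) + 5 + 1 = 1. So 0 ≥ 1, which is false.

Unsatisfiable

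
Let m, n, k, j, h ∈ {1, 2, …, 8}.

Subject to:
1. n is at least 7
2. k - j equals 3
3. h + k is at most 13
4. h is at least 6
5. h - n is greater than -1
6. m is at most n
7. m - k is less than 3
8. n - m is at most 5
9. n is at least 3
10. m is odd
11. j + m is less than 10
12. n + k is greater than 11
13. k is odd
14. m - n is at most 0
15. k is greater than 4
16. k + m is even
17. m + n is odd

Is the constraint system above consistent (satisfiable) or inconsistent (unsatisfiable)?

One satisfying assignment is m = 5, n = 8, k = 5, j = 2, h = 8.
For the less obvious constraints — constraint 2: k - j = 3; constraint 3: h + k = 13; constraint 5: h - n = 0 — and the others hold by inspection.

Satisfiable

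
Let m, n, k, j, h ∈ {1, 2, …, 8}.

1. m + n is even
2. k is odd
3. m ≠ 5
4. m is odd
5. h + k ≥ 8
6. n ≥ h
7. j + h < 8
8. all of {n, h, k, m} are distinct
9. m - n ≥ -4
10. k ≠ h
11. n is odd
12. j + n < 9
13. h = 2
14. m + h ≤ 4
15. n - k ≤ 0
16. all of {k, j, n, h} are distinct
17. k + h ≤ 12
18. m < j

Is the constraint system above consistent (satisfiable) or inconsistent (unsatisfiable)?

Try m = 1, n = 5, k = 7, j = 3, h = 2.
Check constraint 5: h + k = 9; constraint 7: j + h = 5. The remaining constraints are straightforward to verify.

Satisfiable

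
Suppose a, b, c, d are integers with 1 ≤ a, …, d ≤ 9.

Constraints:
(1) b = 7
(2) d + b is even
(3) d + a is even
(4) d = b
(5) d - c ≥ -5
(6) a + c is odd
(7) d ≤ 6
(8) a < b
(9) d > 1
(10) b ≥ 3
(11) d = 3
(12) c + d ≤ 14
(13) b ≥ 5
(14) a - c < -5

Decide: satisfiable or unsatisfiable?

Constraint 11 fixes d = 3 and constraint 1 fixes b = 7, but constraint 4 requires d = b. Since 3 ≠ 7, contradiction.

Unsatisfiable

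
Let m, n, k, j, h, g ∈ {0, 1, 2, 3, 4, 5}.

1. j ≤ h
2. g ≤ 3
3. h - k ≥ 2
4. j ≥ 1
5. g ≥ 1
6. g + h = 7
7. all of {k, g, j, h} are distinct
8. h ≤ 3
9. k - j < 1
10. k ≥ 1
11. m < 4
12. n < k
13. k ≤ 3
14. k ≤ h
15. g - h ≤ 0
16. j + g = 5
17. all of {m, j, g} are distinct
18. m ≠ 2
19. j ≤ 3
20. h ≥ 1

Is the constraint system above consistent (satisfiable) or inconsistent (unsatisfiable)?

Constraints 2, 4, 5, 8, 10, 13, 19, and 20 confine each of k, g, j, h to the 3 values {1, …, 3}.
Constraint 7 requires all 4 of them to be distinct, but only 3 values are available — impossible by the pigeonhole principle.

Unsatisfiable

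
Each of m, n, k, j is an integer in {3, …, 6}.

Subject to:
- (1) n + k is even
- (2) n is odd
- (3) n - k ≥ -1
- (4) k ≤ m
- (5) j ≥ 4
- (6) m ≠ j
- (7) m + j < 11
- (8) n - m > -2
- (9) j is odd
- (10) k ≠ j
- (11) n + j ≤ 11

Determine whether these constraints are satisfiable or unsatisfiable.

Satisfiable

Setting (m, n, k, j) = (3, 3, 3, 5) satisfies everything: constraint 3: n - k = 0; constraint 7: m + j = 8; constraint 8: n - m = 0, and the others follow.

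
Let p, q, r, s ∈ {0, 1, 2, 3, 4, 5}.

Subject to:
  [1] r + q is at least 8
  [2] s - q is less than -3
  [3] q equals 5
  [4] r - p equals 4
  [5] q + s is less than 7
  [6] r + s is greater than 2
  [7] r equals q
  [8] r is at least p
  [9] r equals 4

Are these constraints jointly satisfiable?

Unsatisfiable

Constraint 9 fixes r = 4 and constraint 3 fixes q = 5, but constraint 7 requires r = q. Since 4 ≠ 5, contradiction.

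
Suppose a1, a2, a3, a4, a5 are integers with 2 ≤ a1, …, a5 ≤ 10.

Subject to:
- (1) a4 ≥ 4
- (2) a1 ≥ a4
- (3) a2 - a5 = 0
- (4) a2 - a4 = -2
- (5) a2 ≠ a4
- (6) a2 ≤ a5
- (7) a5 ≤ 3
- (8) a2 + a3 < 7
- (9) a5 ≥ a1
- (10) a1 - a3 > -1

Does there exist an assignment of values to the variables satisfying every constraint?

Unsatisfiable

From constraints 1 and 2: a1 ≥ a4 and a4 ≥ 4, so a1 ≥ 4. From constraints 7 and 9: a1 ≤ a5 and a5 ≤ 3, so a1 ≤ 3. But 3 < 4, so no value of a1 works.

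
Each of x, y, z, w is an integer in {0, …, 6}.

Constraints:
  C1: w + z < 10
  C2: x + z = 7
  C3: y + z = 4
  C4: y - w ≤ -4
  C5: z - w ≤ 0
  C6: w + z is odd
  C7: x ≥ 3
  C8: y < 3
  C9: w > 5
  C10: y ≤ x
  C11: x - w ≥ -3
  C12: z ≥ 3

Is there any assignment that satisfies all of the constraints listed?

Take x = 4, y = 1, z = 3, w = 6. Then constraint 1: w + z = 9; constraint 2: x + z = 7, and every other listed constraint is also met.

Satisfiable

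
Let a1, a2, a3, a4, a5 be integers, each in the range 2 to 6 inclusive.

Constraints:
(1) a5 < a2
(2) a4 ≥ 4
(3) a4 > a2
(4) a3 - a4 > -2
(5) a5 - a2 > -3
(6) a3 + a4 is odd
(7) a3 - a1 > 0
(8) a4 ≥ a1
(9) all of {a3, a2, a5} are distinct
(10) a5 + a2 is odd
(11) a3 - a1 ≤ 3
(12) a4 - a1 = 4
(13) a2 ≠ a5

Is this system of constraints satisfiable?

Try a1 = 2, a2 = 3, a3 = 5, a4 = 6, a5 = 2.
Check constraint 4: a3 - a4 = -1; constraint 5: a5 - a2 = -1; constraint 7: a3 - a1 = 3. The remaining constraints are straightforward to verify.

Satisfiable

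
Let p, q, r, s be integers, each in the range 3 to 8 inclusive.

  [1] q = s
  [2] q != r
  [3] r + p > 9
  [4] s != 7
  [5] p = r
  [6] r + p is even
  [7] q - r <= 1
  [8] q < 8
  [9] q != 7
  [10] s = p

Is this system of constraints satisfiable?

Unsatisfiable

From constraints 1, 5, and 10, q = s = p = r, so q = r. But constraint 2 says q ≠ r. Contradiction.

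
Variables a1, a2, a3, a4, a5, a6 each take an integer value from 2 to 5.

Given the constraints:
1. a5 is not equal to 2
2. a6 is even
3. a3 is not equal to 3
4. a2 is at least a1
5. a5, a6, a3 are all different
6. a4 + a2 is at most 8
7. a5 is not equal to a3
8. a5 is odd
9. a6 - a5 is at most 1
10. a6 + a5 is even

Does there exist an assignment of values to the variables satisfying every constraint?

Constraint 2 makes a6 even and constraint 8 makes a5 odd, so a6 + a5 must be odd. Constraint 10 says a6 + a5 is even — contradiction.

Unsatisfiable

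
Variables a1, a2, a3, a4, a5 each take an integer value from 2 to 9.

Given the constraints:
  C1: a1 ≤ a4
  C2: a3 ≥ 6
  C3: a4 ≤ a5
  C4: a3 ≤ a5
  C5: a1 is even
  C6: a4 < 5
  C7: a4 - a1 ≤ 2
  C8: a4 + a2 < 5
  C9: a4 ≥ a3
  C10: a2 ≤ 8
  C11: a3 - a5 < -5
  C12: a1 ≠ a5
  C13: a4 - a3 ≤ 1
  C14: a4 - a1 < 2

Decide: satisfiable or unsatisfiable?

From constraints 2 and 9: a4 ≥ a3 and a3 ≥ 6, so a4 ≥ 6. From constraint 6: a4 ≤ 4. But 4 < 6, so no value of a4 works.

Unsatisfiable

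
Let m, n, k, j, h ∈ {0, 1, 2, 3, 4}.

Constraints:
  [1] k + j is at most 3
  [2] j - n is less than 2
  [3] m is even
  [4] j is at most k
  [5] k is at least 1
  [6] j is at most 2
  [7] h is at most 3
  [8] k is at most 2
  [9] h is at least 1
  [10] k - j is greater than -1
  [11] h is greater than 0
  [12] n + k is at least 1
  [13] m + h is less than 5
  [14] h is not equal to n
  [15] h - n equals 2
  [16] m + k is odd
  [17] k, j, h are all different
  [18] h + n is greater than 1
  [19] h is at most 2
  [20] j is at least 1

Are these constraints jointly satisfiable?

Constraints 5, 6, 8, 9, 19, and 20 confine each of k, j, h to the 2 values {1, 2}.
Constraint 17 requires all 3 of them to be distinct, but only 2 values are available — impossible by the pigeonhole principle.

Unsatisfiable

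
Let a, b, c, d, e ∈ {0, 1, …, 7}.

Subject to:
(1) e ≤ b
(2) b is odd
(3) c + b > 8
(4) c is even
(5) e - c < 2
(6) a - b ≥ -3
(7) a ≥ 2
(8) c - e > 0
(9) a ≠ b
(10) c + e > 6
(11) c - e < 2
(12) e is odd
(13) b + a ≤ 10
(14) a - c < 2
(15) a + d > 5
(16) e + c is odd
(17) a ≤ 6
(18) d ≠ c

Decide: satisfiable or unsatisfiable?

Satisfiable

Setting (a, b, c, d, e) = (3, 5, 4, 5, 3) satisfies everything: constraint 3: c + b = 9; constraint 5: e - c = -1; constraint 6: a - b = -2, and the others follow.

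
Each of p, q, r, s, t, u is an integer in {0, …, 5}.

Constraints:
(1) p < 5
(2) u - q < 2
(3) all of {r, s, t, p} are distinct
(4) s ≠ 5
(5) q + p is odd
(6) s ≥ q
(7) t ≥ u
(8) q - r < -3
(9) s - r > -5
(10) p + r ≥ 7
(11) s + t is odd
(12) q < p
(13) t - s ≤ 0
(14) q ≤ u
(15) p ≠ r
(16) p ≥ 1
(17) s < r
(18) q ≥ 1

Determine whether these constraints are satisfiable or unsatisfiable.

Try p = 4, q = 1, r = 5, s = 2, t = 1, u = 1.
Check constraint 2: u - q = 0; constraint 8: q - r = -4. The remaining constraints are straightforward to verify.

Satisfiable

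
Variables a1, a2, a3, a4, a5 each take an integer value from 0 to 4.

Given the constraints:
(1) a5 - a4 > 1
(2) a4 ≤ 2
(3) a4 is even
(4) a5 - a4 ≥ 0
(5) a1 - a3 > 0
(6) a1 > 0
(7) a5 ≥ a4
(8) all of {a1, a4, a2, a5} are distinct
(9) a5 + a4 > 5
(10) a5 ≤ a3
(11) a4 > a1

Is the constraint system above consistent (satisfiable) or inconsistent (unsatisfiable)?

Constraints 4, 5, 10, and 11 give a5 ≤ a3, a3 < a1, a1 < a4, a4 ≤ a5. Chaining: a5 ≤ a3 < a1 < a4 ≤ a5, which forces a5 < a5 — impossible.

Unsatisfiable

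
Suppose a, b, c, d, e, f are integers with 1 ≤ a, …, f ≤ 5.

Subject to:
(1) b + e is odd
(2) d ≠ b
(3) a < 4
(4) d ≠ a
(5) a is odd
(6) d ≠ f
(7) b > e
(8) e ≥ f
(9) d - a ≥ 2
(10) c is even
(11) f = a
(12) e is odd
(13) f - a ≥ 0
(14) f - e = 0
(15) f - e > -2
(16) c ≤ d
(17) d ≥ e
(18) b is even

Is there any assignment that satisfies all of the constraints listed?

Satisfiable

One satisfying assignment is a = 1, b = 2, c = 2, d = 5, e = 1, f = 1.
For the less obvious constraints — constraint 9: d - a = 4; constraint 13: f - a = 0 — and the others hold by inspection.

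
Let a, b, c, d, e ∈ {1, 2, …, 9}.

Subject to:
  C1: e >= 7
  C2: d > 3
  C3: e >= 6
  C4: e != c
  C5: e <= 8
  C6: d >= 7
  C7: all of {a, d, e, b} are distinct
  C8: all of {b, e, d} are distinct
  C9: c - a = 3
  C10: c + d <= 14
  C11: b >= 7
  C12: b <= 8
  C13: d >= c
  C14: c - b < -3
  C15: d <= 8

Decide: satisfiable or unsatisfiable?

Unsatisfiable

Constraints 1, 5, 6, 11, 12, and 15 confine each of b, e, d to the 2 values {7, 8}.
Constraint 8 requires all 3 of them to be distinct, but only 2 values are available — impossible by the pigeonhole principle.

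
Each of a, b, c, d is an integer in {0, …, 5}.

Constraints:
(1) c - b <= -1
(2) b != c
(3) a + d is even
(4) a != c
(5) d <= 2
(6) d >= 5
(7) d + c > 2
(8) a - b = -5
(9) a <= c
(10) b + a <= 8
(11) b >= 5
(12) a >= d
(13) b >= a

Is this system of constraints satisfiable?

Unsatisfiable

From constraint 11: b ≥ 5. From constraints 6 and 12: a ≥ d ≥ 5. Hence b + a ≥ 10. But constraint 10 requires b + a ≤ 8, and 8 < 10. Contradiction.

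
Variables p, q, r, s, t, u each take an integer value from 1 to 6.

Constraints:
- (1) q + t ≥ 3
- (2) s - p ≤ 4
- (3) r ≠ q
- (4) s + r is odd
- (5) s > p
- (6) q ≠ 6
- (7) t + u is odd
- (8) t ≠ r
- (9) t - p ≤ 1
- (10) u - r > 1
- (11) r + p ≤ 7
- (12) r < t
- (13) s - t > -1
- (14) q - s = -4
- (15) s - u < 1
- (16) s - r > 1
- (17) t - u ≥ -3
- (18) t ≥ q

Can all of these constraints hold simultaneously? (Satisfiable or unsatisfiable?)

Satisfiable

Take p = 4, q = 1, r = 2, s = 5, t = 5, u = 6. Then constraint 1: q + t = 6; constraint 2: s - p = 1; constraint 9: t - p = 1, and every other listed constraint is also met.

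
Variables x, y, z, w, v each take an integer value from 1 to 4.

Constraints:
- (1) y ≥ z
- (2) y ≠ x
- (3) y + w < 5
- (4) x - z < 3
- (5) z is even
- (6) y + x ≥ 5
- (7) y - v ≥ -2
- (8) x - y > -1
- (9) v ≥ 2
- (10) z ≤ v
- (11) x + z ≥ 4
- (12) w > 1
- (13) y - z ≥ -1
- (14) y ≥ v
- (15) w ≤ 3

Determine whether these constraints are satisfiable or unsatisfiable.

Setting (x, y, z, w, v) = (3, 2, 2, 2, 2) satisfies everything: constraint 3: y + w = 4; constraint 4: x - z = 1, and the others follow.

Satisfiable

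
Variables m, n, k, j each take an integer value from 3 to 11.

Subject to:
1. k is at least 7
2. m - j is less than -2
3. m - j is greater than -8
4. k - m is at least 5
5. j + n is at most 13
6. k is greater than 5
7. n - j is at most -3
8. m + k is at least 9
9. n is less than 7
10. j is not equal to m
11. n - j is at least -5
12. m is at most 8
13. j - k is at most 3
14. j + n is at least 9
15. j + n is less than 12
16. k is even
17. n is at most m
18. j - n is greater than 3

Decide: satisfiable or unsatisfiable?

The assignment m = 3, n = 3, k = 8, j = 8 works:
  constraint 2 holds since m - j = -5.
  constraint 3 holds since m - j = -5.
The rest check out directly.

Satisfiable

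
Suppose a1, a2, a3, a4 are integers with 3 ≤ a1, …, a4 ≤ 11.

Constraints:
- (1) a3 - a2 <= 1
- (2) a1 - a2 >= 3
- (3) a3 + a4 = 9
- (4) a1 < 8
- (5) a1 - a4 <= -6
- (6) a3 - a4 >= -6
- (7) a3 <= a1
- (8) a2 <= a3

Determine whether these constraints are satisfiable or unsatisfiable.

Unsatisfiable

Constraints 1, 2, 5, and 6 give a3 − a4 ≥ -6, a4 − a1 ≥ 6, a1 − a2 ≥ 3, a2 − a3 ≥ -1.
Adding all 4 inequalities: the left sides telescope to 0, and the right sides sum to (-6) + 6 + 3 + (-1) = 2. So 0 ≥ 2, which is false.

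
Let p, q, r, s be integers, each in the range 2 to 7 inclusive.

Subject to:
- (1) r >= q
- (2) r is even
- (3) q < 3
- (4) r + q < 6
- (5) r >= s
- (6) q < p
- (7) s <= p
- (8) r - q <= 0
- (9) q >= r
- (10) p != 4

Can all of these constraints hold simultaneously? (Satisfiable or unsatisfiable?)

Setting (p, q, r, s) = (5, 2, 2, 2) satisfies everything: constraint 4: r + q = 4; constraint 8: r - q = 0, and the others follow.

Satisfiable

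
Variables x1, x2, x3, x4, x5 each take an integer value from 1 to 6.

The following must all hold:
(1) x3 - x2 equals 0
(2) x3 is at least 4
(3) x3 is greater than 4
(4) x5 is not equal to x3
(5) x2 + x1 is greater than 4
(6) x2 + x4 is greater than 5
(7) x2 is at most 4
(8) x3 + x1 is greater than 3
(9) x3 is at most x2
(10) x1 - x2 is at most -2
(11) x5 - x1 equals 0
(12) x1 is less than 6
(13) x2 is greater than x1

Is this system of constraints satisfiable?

Unsatisfiable

From constraint 3: x3 ≥ 5. From constraints 7 and 9: x3 ≤ x2 and x2 ≤ 4, so x3 ≤ 4. But 4 < 5, so no value of x3 works.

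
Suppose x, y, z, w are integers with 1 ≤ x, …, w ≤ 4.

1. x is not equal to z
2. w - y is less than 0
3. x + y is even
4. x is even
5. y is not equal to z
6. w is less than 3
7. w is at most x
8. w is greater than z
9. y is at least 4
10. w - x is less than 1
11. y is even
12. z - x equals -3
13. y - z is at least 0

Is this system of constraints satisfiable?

Satisfiable

One satisfying assignment is x = 4, y = 4, z = 1, w = 2.
For the less obvious constraints — constraint 2: w - y = -2; constraint 10: w - x = -2 — and the others hold by inspection.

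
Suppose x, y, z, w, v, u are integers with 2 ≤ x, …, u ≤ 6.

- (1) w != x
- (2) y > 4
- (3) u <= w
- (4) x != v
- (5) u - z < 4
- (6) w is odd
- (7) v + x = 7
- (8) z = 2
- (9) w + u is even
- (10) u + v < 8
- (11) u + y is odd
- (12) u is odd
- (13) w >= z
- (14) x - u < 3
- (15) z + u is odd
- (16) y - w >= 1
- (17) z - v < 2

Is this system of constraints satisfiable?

One satisfying assignment is x = 4, y = 6, z = 2, w = 3, v = 3, u = 3.
For the less obvious constraints — constraint 5: u - z = 1; constraint 7: v + x = 7 — and the others hold by inspection.

Satisfiable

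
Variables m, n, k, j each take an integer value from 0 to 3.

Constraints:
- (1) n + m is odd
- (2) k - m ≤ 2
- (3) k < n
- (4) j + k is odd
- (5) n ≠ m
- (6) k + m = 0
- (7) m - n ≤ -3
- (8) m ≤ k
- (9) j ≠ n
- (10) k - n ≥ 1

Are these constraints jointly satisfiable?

Constraints 2, 7, and 10 give m − k ≥ -2, k − n ≥ 1, n − m ≥ 3.
Adding all 3 inequalities: the left sides telescope to 0, and the right sides sum to (-2) + 1 + 3 = 2. So 0 ≥ 2, which is false.

Unsatisfiable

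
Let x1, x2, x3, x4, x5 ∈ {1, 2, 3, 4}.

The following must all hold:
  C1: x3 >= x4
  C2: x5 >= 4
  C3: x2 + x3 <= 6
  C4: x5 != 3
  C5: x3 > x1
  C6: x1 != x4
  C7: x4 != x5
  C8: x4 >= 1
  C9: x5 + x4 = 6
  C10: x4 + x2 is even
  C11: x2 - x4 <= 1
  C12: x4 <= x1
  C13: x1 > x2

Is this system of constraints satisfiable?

The assignment x1 = 3, x2 = 2, x3 = 4, x4 = 2, x5 = 4 works:
  constraint 3 holds since x2 + x3 = 6.
  constraint 9 holds since x5 + x4 = 6.
  constraint 11 holds since x2 - x4 = 0.
The rest check out directly.

Satisfiable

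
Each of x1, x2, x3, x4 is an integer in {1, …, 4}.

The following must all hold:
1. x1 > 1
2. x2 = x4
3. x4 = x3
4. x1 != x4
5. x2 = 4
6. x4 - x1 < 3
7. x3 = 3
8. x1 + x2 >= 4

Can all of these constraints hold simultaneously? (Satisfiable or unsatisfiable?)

Constraint 5 fixes x2 = 4 and constraint 7 fixes x3 = 3. Constraints 2 and 3 give x2 = x4 = x3, so x2 = x3. But 4 ≠ 3 — contradiction.

Unsatisfiable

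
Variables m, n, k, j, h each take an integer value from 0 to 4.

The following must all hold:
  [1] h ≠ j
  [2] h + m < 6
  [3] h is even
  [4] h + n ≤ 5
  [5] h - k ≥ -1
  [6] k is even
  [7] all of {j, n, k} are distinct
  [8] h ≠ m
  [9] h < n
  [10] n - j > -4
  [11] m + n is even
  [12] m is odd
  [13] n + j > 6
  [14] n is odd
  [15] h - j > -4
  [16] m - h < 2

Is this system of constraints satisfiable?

Setting (m, n, k, j, h) = (1, 3, 2, 4, 2) satisfies everything: constraint 2: h + m = 3; constraint 4: h + n = 5, and the others follow.

Satisfiable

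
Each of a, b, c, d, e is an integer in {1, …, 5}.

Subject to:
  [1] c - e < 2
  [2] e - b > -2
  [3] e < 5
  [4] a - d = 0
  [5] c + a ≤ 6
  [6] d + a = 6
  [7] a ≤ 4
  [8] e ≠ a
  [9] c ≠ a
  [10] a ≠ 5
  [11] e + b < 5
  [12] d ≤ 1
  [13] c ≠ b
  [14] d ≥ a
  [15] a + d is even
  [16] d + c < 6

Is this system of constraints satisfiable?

From constraint 12: d ≤ 1. From constraint 7: a ≤ 4. Hence d + a ≤ 5. But constraint 6 requires d + a = 6, and 6 > 5. Contradiction.

Unsatisfiable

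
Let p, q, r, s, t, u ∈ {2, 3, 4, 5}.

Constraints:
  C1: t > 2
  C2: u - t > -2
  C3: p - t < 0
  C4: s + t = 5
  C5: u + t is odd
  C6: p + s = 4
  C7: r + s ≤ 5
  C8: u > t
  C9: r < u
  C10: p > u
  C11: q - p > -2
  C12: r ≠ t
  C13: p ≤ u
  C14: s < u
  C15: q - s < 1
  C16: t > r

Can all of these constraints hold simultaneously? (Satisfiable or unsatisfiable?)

Constraints 3, 8, and 10 give u < p, p < t, t < u. Chaining: u < p < t < u, which forces u < u — impossible.

Unsatisfiable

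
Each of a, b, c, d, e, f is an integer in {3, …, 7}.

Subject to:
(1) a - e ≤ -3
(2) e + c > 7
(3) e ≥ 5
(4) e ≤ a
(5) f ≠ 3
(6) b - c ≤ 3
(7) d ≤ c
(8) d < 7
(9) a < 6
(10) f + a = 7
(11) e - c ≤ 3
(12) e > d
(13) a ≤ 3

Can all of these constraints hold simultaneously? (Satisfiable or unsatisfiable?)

From constraint 3: e ≥ 5. From constraints 4 and 13: e ≤ a and a ≤ 3, so e ≤ 3. But 3 < 5, so no value of e works.

Unsatisfiable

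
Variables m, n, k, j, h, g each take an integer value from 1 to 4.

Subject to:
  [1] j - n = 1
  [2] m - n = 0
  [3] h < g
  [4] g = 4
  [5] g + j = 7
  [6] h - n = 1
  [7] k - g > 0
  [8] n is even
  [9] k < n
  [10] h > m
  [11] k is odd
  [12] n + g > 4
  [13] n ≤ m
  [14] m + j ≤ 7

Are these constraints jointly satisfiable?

Constraints 3, 7, 9, 10, and 13 give m < h, h < g, g < k, k < n, n ≤ m. Chaining: m < h < g < k < n ≤ m, which forces m < m — impossible.

Unsatisfiable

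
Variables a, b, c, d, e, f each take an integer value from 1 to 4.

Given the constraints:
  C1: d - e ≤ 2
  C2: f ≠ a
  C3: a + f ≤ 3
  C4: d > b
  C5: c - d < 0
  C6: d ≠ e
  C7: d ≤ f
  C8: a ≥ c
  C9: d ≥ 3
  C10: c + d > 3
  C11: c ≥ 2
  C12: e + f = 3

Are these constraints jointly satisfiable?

From constraints 8 and 11: a ≥ c ≥ 2. From constraints 7 and 9: f ≥ d ≥ 3. Hence a + f ≥ 5. But constraint 3 requires a + f ≤ 3, and 3 < 5. Contradiction.

Unsatisfiable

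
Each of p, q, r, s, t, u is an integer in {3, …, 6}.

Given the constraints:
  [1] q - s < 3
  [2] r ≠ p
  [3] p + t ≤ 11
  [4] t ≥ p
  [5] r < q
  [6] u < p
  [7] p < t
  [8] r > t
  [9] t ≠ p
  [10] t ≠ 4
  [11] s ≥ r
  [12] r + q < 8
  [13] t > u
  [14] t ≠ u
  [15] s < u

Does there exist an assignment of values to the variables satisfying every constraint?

Unsatisfiable

Constraints 6, 7, 8, 11, and 15 give s < u, u < p, p < t, t < r, r ≤ s. Chaining: s < u < p < t < r ≤ s, which forces s < s — impossible.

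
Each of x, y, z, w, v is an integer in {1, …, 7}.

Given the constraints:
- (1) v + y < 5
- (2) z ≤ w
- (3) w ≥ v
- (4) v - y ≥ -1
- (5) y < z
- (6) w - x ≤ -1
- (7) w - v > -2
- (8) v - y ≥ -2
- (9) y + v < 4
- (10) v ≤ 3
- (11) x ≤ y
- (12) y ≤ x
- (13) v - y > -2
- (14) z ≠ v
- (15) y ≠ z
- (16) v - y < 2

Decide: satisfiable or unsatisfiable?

Unsatisfiable

Constraints 2, 5, 6, and 11 give w < x, x ≤ y, y < z, z ≤ w. Chaining: w < x ≤ y < z ≤ w, which forces w < w — impossible.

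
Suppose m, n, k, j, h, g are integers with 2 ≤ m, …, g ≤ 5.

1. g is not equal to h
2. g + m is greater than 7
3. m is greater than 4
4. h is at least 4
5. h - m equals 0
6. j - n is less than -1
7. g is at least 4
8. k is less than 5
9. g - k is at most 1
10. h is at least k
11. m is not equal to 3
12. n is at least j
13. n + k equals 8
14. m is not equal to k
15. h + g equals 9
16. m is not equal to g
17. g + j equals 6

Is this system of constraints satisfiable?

Setting (m, n, k, j, h, g) = (5, 4, 4, 2, 5, 4) satisfies everything: constraint 2: g + m = 9; constraint 5: h - m = 0; constraint 6: j - n = -2, and the others follow.

Satisfiable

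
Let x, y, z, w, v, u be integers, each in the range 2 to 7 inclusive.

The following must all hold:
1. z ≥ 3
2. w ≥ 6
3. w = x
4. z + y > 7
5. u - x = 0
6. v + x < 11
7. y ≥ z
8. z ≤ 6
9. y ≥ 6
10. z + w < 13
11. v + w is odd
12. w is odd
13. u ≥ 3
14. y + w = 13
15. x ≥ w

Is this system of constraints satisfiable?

Setting (x, y, z, w, v, u) = (7, 6, 3, 7, 2, 7) satisfies everything: constraint 4: z + y = 9; constraint 5: u - x = 0; constraint 6: v + x = 9, and the others follow.

Satisfiable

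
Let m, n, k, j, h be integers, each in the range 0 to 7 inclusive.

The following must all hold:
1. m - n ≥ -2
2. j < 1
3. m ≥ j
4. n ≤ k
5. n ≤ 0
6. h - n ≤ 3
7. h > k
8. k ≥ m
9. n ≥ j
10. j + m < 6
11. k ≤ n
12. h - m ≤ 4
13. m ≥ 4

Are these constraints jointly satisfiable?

From constraints 8 and 13: k ≥ m and m ≥ 4, so k ≥ 4. From constraints 5 and 11: k ≤ n and n ≤ 0, so k ≤ 0. But 0 < 4, so no value of k works.

Unsatisfiable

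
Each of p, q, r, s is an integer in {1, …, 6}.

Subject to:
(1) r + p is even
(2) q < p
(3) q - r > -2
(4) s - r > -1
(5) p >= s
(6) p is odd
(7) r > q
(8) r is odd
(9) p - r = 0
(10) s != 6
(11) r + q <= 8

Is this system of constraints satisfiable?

Satisfiable

The assignment p = 3, q = 2, r = 3, s = 3 works:
  constraint 3 holds since q - r = -1.
  constraint 4 holds since s - r = 0.
  constraint 9 holds since p - r = 0.
The rest check out directly.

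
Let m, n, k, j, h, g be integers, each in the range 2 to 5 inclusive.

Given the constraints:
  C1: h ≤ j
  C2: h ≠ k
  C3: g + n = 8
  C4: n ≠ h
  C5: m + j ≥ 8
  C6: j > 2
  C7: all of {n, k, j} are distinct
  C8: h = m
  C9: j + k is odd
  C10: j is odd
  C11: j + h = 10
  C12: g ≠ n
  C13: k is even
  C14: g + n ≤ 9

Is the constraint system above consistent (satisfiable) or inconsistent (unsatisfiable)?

Satisfiable

Try m = 5, n = 3, k = 4, j = 5, h = 5, g = 5.
Check constraint 3: g + n = 8; constraint 5: m + j = 10. The remaining constraints are straightforward to verify.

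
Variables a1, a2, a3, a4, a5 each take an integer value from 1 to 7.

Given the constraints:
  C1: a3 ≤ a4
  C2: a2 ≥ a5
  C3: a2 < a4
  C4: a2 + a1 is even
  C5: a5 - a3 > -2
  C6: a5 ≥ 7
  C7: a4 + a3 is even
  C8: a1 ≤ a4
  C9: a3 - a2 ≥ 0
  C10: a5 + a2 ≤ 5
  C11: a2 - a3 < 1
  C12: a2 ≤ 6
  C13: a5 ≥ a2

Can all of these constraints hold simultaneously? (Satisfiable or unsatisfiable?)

Unsatisfiable

From constraints 2 and 6: a2 ≥ a5 and a5 ≥ 7, so a2 ≥ 7. From constraint 12: a2 ≤ 6. But 6 < 7, so no value of a2 works.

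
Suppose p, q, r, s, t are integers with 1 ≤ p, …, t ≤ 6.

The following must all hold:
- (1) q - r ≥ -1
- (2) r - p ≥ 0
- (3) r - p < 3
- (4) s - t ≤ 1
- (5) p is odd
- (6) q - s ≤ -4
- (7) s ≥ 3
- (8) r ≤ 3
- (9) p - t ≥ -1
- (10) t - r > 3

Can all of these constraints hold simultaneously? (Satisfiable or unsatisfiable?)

Unsatisfiable

Constraints 1, 2, 4, 6, and 9 give p − t ≥ -1, t − s ≥ -1, s − q ≥ 4, q − r ≥ -1, r − p ≥ 0.
Adding all 5 inequalities: the left sides telescope to 0, and the right sides sum to (-1) + (-1) + 4 + (-1) + 0 = 1. So 0 ≥ 1, which is false.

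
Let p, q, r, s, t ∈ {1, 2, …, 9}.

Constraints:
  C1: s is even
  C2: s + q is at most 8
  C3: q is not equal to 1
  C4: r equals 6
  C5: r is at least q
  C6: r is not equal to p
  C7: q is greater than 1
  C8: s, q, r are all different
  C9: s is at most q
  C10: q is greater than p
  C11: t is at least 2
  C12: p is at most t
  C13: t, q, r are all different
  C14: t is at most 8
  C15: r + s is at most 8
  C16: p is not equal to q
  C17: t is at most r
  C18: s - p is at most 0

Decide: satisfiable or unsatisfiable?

Satisfiable

Take p = 4, q = 5, r = 6, s = 2, t = 4. Then constraint 2: s + q = 7; constraint 15: r + s = 8, and every other listed constraint is also met.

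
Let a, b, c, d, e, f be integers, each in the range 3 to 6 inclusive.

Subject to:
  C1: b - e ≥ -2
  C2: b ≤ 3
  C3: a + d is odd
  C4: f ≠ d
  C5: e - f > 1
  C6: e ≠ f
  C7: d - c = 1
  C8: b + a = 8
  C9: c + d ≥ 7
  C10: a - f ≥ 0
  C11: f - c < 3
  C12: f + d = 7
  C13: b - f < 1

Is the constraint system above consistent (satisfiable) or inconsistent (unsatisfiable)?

Try a = 5, b = 3, c = 3, d = 4, e = 5, f = 3.
Check constraint 1: b - e = -2; constraint 5: e - f = 2. The remaining constraints are straightforward to verify.

Satisfiable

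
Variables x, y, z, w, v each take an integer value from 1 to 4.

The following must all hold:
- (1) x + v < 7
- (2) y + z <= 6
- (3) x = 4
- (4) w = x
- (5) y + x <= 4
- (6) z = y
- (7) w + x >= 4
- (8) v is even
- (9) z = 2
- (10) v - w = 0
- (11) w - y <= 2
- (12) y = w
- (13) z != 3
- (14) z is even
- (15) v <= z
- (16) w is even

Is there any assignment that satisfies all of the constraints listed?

Unsatisfiable

Constraint 9 fixes z = 2 and constraint 3 fixes x = 4. Constraints 4, 6, and 12 give z = y = w = x, so z = x. But 2 ≠ 4 — contradiction.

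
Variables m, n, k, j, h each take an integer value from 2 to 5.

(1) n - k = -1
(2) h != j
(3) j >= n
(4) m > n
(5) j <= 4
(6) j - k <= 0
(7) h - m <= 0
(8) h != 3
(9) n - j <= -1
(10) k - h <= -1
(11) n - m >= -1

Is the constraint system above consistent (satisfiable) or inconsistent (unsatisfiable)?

Unsatisfiable

Constraints 6, 7, 9, 10, and 11 give k − j ≥ 0, j − n ≥ 1, n − m ≥ -1, m − h ≥ 0, h − k ≥ 1.
Adding all 5 inequalities: the left sides telescope to 0, and the right sides sum to 0 + 1 + (-1) + 0 + 1 = 1. So 0 ≥ 1, which is false.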